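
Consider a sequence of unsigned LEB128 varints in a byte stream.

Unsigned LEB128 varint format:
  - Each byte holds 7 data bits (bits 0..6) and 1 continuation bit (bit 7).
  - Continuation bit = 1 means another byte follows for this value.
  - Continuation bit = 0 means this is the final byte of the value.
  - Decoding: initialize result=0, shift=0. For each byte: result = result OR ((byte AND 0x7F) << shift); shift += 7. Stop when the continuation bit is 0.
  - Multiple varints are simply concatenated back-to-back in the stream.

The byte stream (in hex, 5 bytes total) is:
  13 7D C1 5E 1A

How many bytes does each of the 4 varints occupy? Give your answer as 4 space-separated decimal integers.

Answer: 1 1 2 1

Derivation:
  byte[0]=0x13 cont=0 payload=0x13=19: acc |= 19<<0 -> acc=19 shift=7 [end]
Varint 1: bytes[0:1] = 13 -> value 19 (1 byte(s))
  byte[1]=0x7D cont=0 payload=0x7D=125: acc |= 125<<0 -> acc=125 shift=7 [end]
Varint 2: bytes[1:2] = 7D -> value 125 (1 byte(s))
  byte[2]=0xC1 cont=1 payload=0x41=65: acc |= 65<<0 -> acc=65 shift=7
  byte[3]=0x5E cont=0 payload=0x5E=94: acc |= 94<<7 -> acc=12097 shift=14 [end]
Varint 3: bytes[2:4] = C1 5E -> value 12097 (2 byte(s))
  byte[4]=0x1A cont=0 payload=0x1A=26: acc |= 26<<0 -> acc=26 shift=7 [end]
Varint 4: bytes[4:5] = 1A -> value 26 (1 byte(s))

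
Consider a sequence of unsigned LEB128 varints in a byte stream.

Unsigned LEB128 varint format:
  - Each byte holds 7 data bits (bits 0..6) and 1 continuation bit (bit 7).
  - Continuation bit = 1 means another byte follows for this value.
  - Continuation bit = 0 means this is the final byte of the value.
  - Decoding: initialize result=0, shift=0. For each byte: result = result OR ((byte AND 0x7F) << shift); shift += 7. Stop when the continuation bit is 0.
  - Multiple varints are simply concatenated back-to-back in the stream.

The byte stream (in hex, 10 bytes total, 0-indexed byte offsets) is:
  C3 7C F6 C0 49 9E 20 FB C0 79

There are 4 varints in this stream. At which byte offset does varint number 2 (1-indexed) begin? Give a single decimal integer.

  byte[0]=0xC3 cont=1 payload=0x43=67: acc |= 67<<0 -> acc=67 shift=7
  byte[1]=0x7C cont=0 payload=0x7C=124: acc |= 124<<7 -> acc=15939 shift=14 [end]
Varint 1: bytes[0:2] = C3 7C -> value 15939 (2 byte(s))
  byte[2]=0xF6 cont=1 payload=0x76=118: acc |= 118<<0 -> acc=118 shift=7
  byte[3]=0xC0 cont=1 payload=0x40=64: acc |= 64<<7 -> acc=8310 shift=14
  byte[4]=0x49 cont=0 payload=0x49=73: acc |= 73<<14 -> acc=1204342 shift=21 [end]
Varint 2: bytes[2:5] = F6 C0 49 -> value 1204342 (3 byte(s))
  byte[5]=0x9E cont=1 payload=0x1E=30: acc |= 30<<0 -> acc=30 shift=7
  byte[6]=0x20 cont=0 payload=0x20=32: acc |= 32<<7 -> acc=4126 shift=14 [end]
Varint 3: bytes[5:7] = 9E 20 -> value 4126 (2 byte(s))
  byte[7]=0xFB cont=1 payload=0x7B=123: acc |= 123<<0 -> acc=123 shift=7
  byte[8]=0xC0 cont=1 payload=0x40=64: acc |= 64<<7 -> acc=8315 shift=14
  byte[9]=0x79 cont=0 payload=0x79=121: acc |= 121<<14 -> acc=1990779 shift=21 [end]
Varint 4: bytes[7:10] = FB C0 79 -> value 1990779 (3 byte(s))

Answer: 2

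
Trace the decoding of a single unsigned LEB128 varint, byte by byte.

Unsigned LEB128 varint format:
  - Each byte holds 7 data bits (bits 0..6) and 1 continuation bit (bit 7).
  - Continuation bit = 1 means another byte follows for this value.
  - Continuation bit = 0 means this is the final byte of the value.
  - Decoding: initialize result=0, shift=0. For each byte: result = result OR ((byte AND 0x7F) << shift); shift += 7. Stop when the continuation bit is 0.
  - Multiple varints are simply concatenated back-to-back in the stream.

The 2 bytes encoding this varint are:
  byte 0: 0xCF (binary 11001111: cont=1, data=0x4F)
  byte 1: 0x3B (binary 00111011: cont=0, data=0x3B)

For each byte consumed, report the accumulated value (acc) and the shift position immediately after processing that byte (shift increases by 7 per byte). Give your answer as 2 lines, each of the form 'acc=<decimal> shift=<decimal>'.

Answer: acc=79 shift=7
acc=7631 shift=14

Derivation:
byte 0=0xCF: payload=0x4F=79, contrib = 79<<0 = 79; acc -> 79, shift -> 7
byte 1=0x3B: payload=0x3B=59, contrib = 59<<7 = 7552; acc -> 7631, shift -> 14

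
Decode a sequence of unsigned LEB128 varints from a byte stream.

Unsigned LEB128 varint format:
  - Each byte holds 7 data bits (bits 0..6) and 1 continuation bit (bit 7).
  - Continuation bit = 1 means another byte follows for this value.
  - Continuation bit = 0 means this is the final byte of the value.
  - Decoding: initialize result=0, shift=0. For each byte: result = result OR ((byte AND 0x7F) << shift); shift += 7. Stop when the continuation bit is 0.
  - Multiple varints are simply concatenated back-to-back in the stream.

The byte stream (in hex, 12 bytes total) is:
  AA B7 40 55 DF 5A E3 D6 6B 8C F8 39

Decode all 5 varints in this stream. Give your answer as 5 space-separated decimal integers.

Answer: 1055658 85 11615 1764195 949260

Derivation:
  byte[0]=0xAA cont=1 payload=0x2A=42: acc |= 42<<0 -> acc=42 shift=7
  byte[1]=0xB7 cont=1 payload=0x37=55: acc |= 55<<7 -> acc=7082 shift=14
  byte[2]=0x40 cont=0 payload=0x40=64: acc |= 64<<14 -> acc=1055658 shift=21 [end]
Varint 1: bytes[0:3] = AA B7 40 -> value 1055658 (3 byte(s))
  byte[3]=0x55 cont=0 payload=0x55=85: acc |= 85<<0 -> acc=85 shift=7 [end]
Varint 2: bytes[3:4] = 55 -> value 85 (1 byte(s))
  byte[4]=0xDF cont=1 payload=0x5F=95: acc |= 95<<0 -> acc=95 shift=7
  byte[5]=0x5A cont=0 payload=0x5A=90: acc |= 90<<7 -> acc=11615 shift=14 [end]
Varint 3: bytes[4:6] = DF 5A -> value 11615 (2 byte(s))
  byte[6]=0xE3 cont=1 payload=0x63=99: acc |= 99<<0 -> acc=99 shift=7
  byte[7]=0xD6 cont=1 payload=0x56=86: acc |= 86<<7 -> acc=11107 shift=14
  byte[8]=0x6B cont=0 payload=0x6B=107: acc |= 107<<14 -> acc=1764195 shift=21 [end]
Varint 4: bytes[6:9] = E3 D6 6B -> value 1764195 (3 byte(s))
  byte[9]=0x8C cont=1 payload=0x0C=12: acc |= 12<<0 -> acc=12 shift=7
  byte[10]=0xF8 cont=1 payload=0x78=120: acc |= 120<<7 -> acc=15372 shift=14
  byte[11]=0x39 cont=0 payload=0x39=57: acc |= 57<<14 -> acc=949260 shift=21 [end]
Varint 5: bytes[9:12] = 8C F8 39 -> value 949260 (3 byte(s))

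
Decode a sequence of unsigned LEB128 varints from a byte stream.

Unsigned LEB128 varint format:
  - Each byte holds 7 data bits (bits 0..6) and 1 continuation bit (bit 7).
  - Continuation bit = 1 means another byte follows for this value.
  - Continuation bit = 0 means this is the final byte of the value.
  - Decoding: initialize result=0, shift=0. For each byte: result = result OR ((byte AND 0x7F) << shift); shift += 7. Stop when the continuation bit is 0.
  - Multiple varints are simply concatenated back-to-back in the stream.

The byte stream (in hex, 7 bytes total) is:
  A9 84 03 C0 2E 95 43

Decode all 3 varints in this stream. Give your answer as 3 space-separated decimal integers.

Answer: 49705 5952 8597

Derivation:
  byte[0]=0xA9 cont=1 payload=0x29=41: acc |= 41<<0 -> acc=41 shift=7
  byte[1]=0x84 cont=1 payload=0x04=4: acc |= 4<<7 -> acc=553 shift=14
  byte[2]=0x03 cont=0 payload=0x03=3: acc |= 3<<14 -> acc=49705 shift=21 [end]
Varint 1: bytes[0:3] = A9 84 03 -> value 49705 (3 byte(s))
  byte[3]=0xC0 cont=1 payload=0x40=64: acc |= 64<<0 -> acc=64 shift=7
  byte[4]=0x2E cont=0 payload=0x2E=46: acc |= 46<<7 -> acc=5952 shift=14 [end]
Varint 2: bytes[3:5] = C0 2E -> value 5952 (2 byte(s))
  byte[5]=0x95 cont=1 payload=0x15=21: acc |= 21<<0 -> acc=21 shift=7
  byte[6]=0x43 cont=0 payload=0x43=67: acc |= 67<<7 -> acc=8597 shift=14 [end]
Varint 3: bytes[5:7] = 95 43 -> value 8597 (2 byte(s))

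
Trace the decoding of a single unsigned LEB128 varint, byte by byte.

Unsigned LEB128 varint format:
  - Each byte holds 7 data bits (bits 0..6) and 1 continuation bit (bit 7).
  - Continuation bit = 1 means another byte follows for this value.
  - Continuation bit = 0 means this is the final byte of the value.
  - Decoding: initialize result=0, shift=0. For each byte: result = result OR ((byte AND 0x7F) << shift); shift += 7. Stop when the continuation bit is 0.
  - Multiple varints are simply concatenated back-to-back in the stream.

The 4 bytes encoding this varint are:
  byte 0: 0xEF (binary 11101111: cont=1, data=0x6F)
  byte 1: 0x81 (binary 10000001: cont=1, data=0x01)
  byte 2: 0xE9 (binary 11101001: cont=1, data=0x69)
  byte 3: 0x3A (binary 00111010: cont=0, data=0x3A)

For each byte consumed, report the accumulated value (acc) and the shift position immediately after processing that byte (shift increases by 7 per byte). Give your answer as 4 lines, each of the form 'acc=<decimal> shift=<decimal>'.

byte 0=0xEF: payload=0x6F=111, contrib = 111<<0 = 111; acc -> 111, shift -> 7
byte 1=0x81: payload=0x01=1, contrib = 1<<7 = 128; acc -> 239, shift -> 14
byte 2=0xE9: payload=0x69=105, contrib = 105<<14 = 1720320; acc -> 1720559, shift -> 21
byte 3=0x3A: payload=0x3A=58, contrib = 58<<21 = 121634816; acc -> 123355375, shift -> 28

Answer: acc=111 shift=7
acc=239 shift=14
acc=1720559 shift=21
acc=123355375 shift=28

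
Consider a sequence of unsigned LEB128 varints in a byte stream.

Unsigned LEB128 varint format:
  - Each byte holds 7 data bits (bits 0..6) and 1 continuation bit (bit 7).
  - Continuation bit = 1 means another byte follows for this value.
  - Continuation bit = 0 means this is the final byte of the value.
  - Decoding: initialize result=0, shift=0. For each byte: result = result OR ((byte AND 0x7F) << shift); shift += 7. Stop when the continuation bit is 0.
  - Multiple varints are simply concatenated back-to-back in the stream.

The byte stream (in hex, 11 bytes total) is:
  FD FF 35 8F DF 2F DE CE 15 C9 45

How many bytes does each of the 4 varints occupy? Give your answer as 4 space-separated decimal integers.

  byte[0]=0xFD cont=1 payload=0x7D=125: acc |= 125<<0 -> acc=125 shift=7
  byte[1]=0xFF cont=1 payload=0x7F=127: acc |= 127<<7 -> acc=16381 shift=14
  byte[2]=0x35 cont=0 payload=0x35=53: acc |= 53<<14 -> acc=884733 shift=21 [end]
Varint 1: bytes[0:3] = FD FF 35 -> value 884733 (3 byte(s))
  byte[3]=0x8F cont=1 payload=0x0F=15: acc |= 15<<0 -> acc=15 shift=7
  byte[4]=0xDF cont=1 payload=0x5F=95: acc |= 95<<7 -> acc=12175 shift=14
  byte[5]=0x2F cont=0 payload=0x2F=47: acc |= 47<<14 -> acc=782223 shift=21 [end]
Varint 2: bytes[3:6] = 8F DF 2F -> value 782223 (3 byte(s))
  byte[6]=0xDE cont=1 payload=0x5E=94: acc |= 94<<0 -> acc=94 shift=7
  byte[7]=0xCE cont=1 payload=0x4E=78: acc |= 78<<7 -> acc=10078 shift=14
  byte[8]=0x15 cont=0 payload=0x15=21: acc |= 21<<14 -> acc=354142 shift=21 [end]
Varint 3: bytes[6:9] = DE CE 15 -> value 354142 (3 byte(s))
  byte[9]=0xC9 cont=1 payload=0x49=73: acc |= 73<<0 -> acc=73 shift=7
  byte[10]=0x45 cont=0 payload=0x45=69: acc |= 69<<7 -> acc=8905 shift=14 [end]
Varint 4: bytes[9:11] = C9 45 -> value 8905 (2 byte(s))

Answer: 3 3 3 2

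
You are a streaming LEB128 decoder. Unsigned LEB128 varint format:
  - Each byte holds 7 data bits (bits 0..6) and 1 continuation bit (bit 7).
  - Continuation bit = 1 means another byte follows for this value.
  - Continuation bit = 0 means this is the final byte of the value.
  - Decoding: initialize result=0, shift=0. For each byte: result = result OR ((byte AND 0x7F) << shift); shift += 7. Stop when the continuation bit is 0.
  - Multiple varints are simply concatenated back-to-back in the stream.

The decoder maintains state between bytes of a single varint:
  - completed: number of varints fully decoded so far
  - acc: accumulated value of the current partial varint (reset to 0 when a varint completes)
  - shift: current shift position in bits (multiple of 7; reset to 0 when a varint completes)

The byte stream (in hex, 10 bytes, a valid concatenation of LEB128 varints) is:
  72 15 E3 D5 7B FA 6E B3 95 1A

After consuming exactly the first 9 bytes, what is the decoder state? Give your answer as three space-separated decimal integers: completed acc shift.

byte[0]=0x72 cont=0 payload=0x72: varint #1 complete (value=114); reset -> completed=1 acc=0 shift=0
byte[1]=0x15 cont=0 payload=0x15: varint #2 complete (value=21); reset -> completed=2 acc=0 shift=0
byte[2]=0xE3 cont=1 payload=0x63: acc |= 99<<0 -> completed=2 acc=99 shift=7
byte[3]=0xD5 cont=1 payload=0x55: acc |= 85<<7 -> completed=2 acc=10979 shift=14
byte[4]=0x7B cont=0 payload=0x7B: varint #3 complete (value=2026211); reset -> completed=3 acc=0 shift=0
byte[5]=0xFA cont=1 payload=0x7A: acc |= 122<<0 -> completed=3 acc=122 shift=7
byte[6]=0x6E cont=0 payload=0x6E: varint #4 complete (value=14202); reset -> completed=4 acc=0 shift=0
byte[7]=0xB3 cont=1 payload=0x33: acc |= 51<<0 -> completed=4 acc=51 shift=7
byte[8]=0x95 cont=1 payload=0x15: acc |= 21<<7 -> completed=4 acc=2739 shift=14

Answer: 4 2739 14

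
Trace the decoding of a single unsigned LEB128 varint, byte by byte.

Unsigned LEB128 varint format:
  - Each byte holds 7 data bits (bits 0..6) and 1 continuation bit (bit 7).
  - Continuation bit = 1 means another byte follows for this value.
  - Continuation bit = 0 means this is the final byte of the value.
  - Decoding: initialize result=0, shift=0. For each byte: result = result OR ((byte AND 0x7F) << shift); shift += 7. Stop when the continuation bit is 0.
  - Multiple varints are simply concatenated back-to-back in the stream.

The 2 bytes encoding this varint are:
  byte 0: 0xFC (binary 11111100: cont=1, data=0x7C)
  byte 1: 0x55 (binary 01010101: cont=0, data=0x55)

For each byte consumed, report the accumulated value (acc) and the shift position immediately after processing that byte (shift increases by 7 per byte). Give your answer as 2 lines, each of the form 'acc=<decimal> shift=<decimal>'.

Answer: acc=124 shift=7
acc=11004 shift=14

Derivation:
byte 0=0xFC: payload=0x7C=124, contrib = 124<<0 = 124; acc -> 124, shift -> 7
byte 1=0x55: payload=0x55=85, contrib = 85<<7 = 10880; acc -> 11004, shift -> 14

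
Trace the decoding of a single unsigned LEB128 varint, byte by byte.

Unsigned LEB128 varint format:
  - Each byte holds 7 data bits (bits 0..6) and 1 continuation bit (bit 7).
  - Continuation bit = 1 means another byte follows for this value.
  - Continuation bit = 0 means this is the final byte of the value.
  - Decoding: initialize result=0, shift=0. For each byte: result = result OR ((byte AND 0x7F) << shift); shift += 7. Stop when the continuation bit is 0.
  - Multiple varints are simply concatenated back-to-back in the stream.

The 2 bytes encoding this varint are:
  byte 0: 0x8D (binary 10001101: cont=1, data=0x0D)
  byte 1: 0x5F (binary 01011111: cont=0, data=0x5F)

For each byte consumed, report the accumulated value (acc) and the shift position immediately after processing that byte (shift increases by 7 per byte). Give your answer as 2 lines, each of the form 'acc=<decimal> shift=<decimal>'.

Answer: acc=13 shift=7
acc=12173 shift=14

Derivation:
byte 0=0x8D: payload=0x0D=13, contrib = 13<<0 = 13; acc -> 13, shift -> 7
byte 1=0x5F: payload=0x5F=95, contrib = 95<<7 = 12160; acc -> 12173, shift -> 14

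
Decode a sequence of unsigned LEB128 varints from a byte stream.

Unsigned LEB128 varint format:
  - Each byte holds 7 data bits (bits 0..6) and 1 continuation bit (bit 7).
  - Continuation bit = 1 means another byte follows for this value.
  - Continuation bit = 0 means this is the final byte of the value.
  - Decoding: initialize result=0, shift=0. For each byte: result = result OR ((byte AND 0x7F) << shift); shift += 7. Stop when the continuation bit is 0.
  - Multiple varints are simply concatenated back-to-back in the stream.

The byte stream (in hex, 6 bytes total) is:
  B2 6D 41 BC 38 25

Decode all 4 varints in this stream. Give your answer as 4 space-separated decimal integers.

  byte[0]=0xB2 cont=1 payload=0x32=50: acc |= 50<<0 -> acc=50 shift=7
  byte[1]=0x6D cont=0 payload=0x6D=109: acc |= 109<<7 -> acc=14002 shift=14 [end]
Varint 1: bytes[0:2] = B2 6D -> value 14002 (2 byte(s))
  byte[2]=0x41 cont=0 payload=0x41=65: acc |= 65<<0 -> acc=65 shift=7 [end]
Varint 2: bytes[2:3] = 41 -> value 65 (1 byte(s))
  byte[3]=0xBC cont=1 payload=0x3C=60: acc |= 60<<0 -> acc=60 shift=7
  byte[4]=0x38 cont=0 payload=0x38=56: acc |= 56<<7 -> acc=7228 shift=14 [end]
Varint 3: bytes[3:5] = BC 38 -> value 7228 (2 byte(s))
  byte[5]=0x25 cont=0 payload=0x25=37: acc |= 37<<0 -> acc=37 shift=7 [end]
Varint 4: bytes[5:6] = 25 -> value 37 (1 byte(s))

Answer: 14002 65 7228 37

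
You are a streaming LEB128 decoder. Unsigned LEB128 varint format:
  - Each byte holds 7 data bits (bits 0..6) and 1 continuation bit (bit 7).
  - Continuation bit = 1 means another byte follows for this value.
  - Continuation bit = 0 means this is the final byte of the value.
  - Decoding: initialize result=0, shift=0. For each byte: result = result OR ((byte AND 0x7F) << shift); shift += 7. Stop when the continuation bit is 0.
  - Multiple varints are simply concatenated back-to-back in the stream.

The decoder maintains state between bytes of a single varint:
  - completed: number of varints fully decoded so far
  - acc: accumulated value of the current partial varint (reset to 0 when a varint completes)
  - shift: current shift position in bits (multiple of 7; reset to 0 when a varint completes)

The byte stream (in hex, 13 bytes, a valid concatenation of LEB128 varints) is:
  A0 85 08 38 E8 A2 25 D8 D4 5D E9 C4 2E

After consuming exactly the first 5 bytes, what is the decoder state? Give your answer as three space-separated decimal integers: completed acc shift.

Answer: 2 104 7

Derivation:
byte[0]=0xA0 cont=1 payload=0x20: acc |= 32<<0 -> completed=0 acc=32 shift=7
byte[1]=0x85 cont=1 payload=0x05: acc |= 5<<7 -> completed=0 acc=672 shift=14
byte[2]=0x08 cont=0 payload=0x08: varint #1 complete (value=131744); reset -> completed=1 acc=0 shift=0
byte[3]=0x38 cont=0 payload=0x38: varint #2 complete (value=56); reset -> completed=2 acc=0 shift=0
byte[4]=0xE8 cont=1 payload=0x68: acc |= 104<<0 -> completed=2 acc=104 shift=7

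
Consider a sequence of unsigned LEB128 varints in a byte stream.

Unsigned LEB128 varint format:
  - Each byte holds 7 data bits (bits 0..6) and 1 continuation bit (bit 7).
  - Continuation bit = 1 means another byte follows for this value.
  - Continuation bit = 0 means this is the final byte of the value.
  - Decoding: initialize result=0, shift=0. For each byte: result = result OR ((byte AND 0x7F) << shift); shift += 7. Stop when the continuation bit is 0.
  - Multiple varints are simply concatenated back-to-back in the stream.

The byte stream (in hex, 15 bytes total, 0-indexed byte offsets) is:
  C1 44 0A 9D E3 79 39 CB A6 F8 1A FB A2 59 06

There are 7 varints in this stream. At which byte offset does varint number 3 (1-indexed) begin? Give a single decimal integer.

Answer: 3

Derivation:
  byte[0]=0xC1 cont=1 payload=0x41=65: acc |= 65<<0 -> acc=65 shift=7
  byte[1]=0x44 cont=0 payload=0x44=68: acc |= 68<<7 -> acc=8769 shift=14 [end]
Varint 1: bytes[0:2] = C1 44 -> value 8769 (2 byte(s))
  byte[2]=0x0A cont=0 payload=0x0A=10: acc |= 10<<0 -> acc=10 shift=7 [end]
Varint 2: bytes[2:3] = 0A -> value 10 (1 byte(s))
  byte[3]=0x9D cont=1 payload=0x1D=29: acc |= 29<<0 -> acc=29 shift=7
  byte[4]=0xE3 cont=1 payload=0x63=99: acc |= 99<<7 -> acc=12701 shift=14
  byte[5]=0x79 cont=0 payload=0x79=121: acc |= 121<<14 -> acc=1995165 shift=21 [end]
Varint 3: bytes[3:6] = 9D E3 79 -> value 1995165 (3 byte(s))
  byte[6]=0x39 cont=0 payload=0x39=57: acc |= 57<<0 -> acc=57 shift=7 [end]
Varint 4: bytes[6:7] = 39 -> value 57 (1 byte(s))
  byte[7]=0xCB cont=1 payload=0x4B=75: acc |= 75<<0 -> acc=75 shift=7
  byte[8]=0xA6 cont=1 payload=0x26=38: acc |= 38<<7 -> acc=4939 shift=14
  byte[9]=0xF8 cont=1 payload=0x78=120: acc |= 120<<14 -> acc=1971019 shift=21
  byte[10]=0x1A cont=0 payload=0x1A=26: acc |= 26<<21 -> acc=56496971 shift=28 [end]
Varint 5: bytes[7:11] = CB A6 F8 1A -> value 56496971 (4 byte(s))
  byte[11]=0xFB cont=1 payload=0x7B=123: acc |= 123<<0 -> acc=123 shift=7
  byte[12]=0xA2 cont=1 payload=0x22=34: acc |= 34<<7 -> acc=4475 shift=14
  byte[13]=0x59 cont=0 payload=0x59=89: acc |= 89<<14 -> acc=1462651 shift=21 [end]
Varint 6: bytes[11:14] = FB A2 59 -> value 1462651 (3 byte(s))
  byte[14]=0x06 cont=0 payload=0x06=6: acc |= 6<<0 -> acc=6 shift=7 [end]
Varint 7: bytes[14:15] = 06 -> value 6 (1 byte(s))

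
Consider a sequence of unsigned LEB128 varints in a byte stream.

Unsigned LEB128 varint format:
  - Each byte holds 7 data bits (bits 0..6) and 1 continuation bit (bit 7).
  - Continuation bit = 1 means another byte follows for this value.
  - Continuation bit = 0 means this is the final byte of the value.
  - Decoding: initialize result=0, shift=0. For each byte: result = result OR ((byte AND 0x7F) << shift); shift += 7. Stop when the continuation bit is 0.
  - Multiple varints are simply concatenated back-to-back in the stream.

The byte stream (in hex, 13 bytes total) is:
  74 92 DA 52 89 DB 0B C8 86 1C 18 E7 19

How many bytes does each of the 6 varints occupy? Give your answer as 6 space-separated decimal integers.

Answer: 1 3 3 3 1 2

Derivation:
  byte[0]=0x74 cont=0 payload=0x74=116: acc |= 116<<0 -> acc=116 shift=7 [end]
Varint 1: bytes[0:1] = 74 -> value 116 (1 byte(s))
  byte[1]=0x92 cont=1 payload=0x12=18: acc |= 18<<0 -> acc=18 shift=7
  byte[2]=0xDA cont=1 payload=0x5A=90: acc |= 90<<7 -> acc=11538 shift=14
  byte[3]=0x52 cont=0 payload=0x52=82: acc |= 82<<14 -> acc=1355026 shift=21 [end]
Varint 2: bytes[1:4] = 92 DA 52 -> value 1355026 (3 byte(s))
  byte[4]=0x89 cont=1 payload=0x09=9: acc |= 9<<0 -> acc=9 shift=7
  byte[5]=0xDB cont=1 payload=0x5B=91: acc |= 91<<7 -> acc=11657 shift=14
  byte[6]=0x0B cont=0 payload=0x0B=11: acc |= 11<<14 -> acc=191881 shift=21 [end]
Varint 3: bytes[4:7] = 89 DB 0B -> value 191881 (3 byte(s))
  byte[7]=0xC8 cont=1 payload=0x48=72: acc |= 72<<0 -> acc=72 shift=7
  byte[8]=0x86 cont=1 payload=0x06=6: acc |= 6<<7 -> acc=840 shift=14
  byte[9]=0x1C cont=0 payload=0x1C=28: acc |= 28<<14 -> acc=459592 shift=21 [end]
Varint 4: bytes[7:10] = C8 86 1C -> value 459592 (3 byte(s))
  byte[10]=0x18 cont=0 payload=0x18=24: acc |= 24<<0 -> acc=24 shift=7 [end]
Varint 5: bytes[10:11] = 18 -> value 24 (1 byte(s))
  byte[11]=0xE7 cont=1 payload=0x67=103: acc |= 103<<0 -> acc=103 shift=7
  byte[12]=0x19 cont=0 payload=0x19=25: acc |= 25<<7 -> acc=3303 shift=14 [end]
Varint 6: bytes[11:13] = E7 19 -> value 3303 (2 byte(s))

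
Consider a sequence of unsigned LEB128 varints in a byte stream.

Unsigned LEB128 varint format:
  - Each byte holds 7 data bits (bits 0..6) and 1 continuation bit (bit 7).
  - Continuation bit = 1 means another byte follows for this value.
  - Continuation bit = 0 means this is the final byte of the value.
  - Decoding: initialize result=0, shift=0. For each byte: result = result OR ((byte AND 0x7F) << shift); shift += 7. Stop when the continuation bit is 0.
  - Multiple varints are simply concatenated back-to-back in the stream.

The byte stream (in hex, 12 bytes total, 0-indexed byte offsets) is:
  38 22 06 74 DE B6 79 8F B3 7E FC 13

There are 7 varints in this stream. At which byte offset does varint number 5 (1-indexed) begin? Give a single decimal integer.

  byte[0]=0x38 cont=0 payload=0x38=56: acc |= 56<<0 -> acc=56 shift=7 [end]
Varint 1: bytes[0:1] = 38 -> value 56 (1 byte(s))
  byte[1]=0x22 cont=0 payload=0x22=34: acc |= 34<<0 -> acc=34 shift=7 [end]
Varint 2: bytes[1:2] = 22 -> value 34 (1 byte(s))
  byte[2]=0x06 cont=0 payload=0x06=6: acc |= 6<<0 -> acc=6 shift=7 [end]
Varint 3: bytes[2:3] = 06 -> value 6 (1 byte(s))
  byte[3]=0x74 cont=0 payload=0x74=116: acc |= 116<<0 -> acc=116 shift=7 [end]
Varint 4: bytes[3:4] = 74 -> value 116 (1 byte(s))
  byte[4]=0xDE cont=1 payload=0x5E=94: acc |= 94<<0 -> acc=94 shift=7
  byte[5]=0xB6 cont=1 payload=0x36=54: acc |= 54<<7 -> acc=7006 shift=14
  byte[6]=0x79 cont=0 payload=0x79=121: acc |= 121<<14 -> acc=1989470 shift=21 [end]
Varint 5: bytes[4:7] = DE B6 79 -> value 1989470 (3 byte(s))
  byte[7]=0x8F cont=1 payload=0x0F=15: acc |= 15<<0 -> acc=15 shift=7
  byte[8]=0xB3 cont=1 payload=0x33=51: acc |= 51<<7 -> acc=6543 shift=14
  byte[9]=0x7E cont=0 payload=0x7E=126: acc |= 126<<14 -> acc=2070927 shift=21 [end]
Varint 6: bytes[7:10] = 8F B3 7E -> value 2070927 (3 byte(s))
  byte[10]=0xFC cont=1 payload=0x7C=124: acc |= 124<<0 -> acc=124 shift=7
  byte[11]=0x13 cont=0 payload=0x13=19: acc |= 19<<7 -> acc=2556 shift=14 [end]
Varint 7: bytes[10:12] = FC 13 -> value 2556 (2 byte(s))

Answer: 4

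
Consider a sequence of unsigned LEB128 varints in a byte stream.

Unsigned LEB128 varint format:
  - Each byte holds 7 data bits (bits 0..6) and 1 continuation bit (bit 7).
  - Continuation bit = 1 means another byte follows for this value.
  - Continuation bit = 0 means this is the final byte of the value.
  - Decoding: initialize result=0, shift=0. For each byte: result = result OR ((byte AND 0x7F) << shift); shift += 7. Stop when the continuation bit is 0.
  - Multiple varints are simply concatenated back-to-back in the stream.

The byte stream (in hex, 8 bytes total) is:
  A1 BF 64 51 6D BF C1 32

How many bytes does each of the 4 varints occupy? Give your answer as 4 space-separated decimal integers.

  byte[0]=0xA1 cont=1 payload=0x21=33: acc |= 33<<0 -> acc=33 shift=7
  byte[1]=0xBF cont=1 payload=0x3F=63: acc |= 63<<7 -> acc=8097 shift=14
  byte[2]=0x64 cont=0 payload=0x64=100: acc |= 100<<14 -> acc=1646497 shift=21 [end]
Varint 1: bytes[0:3] = A1 BF 64 -> value 1646497 (3 byte(s))
  byte[3]=0x51 cont=0 payload=0x51=81: acc |= 81<<0 -> acc=81 shift=7 [end]
Varint 2: bytes[3:4] = 51 -> value 81 (1 byte(s))
  byte[4]=0x6D cont=0 payload=0x6D=109: acc |= 109<<0 -> acc=109 shift=7 [end]
Varint 3: bytes[4:5] = 6D -> value 109 (1 byte(s))
  byte[5]=0xBF cont=1 payload=0x3F=63: acc |= 63<<0 -> acc=63 shift=7
  byte[6]=0xC1 cont=1 payload=0x41=65: acc |= 65<<7 -> acc=8383 shift=14
  byte[7]=0x32 cont=0 payload=0x32=50: acc |= 50<<14 -> acc=827583 shift=21 [end]
Varint 4: bytes[5:8] = BF C1 32 -> value 827583 (3 byte(s))

Answer: 3 1 1 3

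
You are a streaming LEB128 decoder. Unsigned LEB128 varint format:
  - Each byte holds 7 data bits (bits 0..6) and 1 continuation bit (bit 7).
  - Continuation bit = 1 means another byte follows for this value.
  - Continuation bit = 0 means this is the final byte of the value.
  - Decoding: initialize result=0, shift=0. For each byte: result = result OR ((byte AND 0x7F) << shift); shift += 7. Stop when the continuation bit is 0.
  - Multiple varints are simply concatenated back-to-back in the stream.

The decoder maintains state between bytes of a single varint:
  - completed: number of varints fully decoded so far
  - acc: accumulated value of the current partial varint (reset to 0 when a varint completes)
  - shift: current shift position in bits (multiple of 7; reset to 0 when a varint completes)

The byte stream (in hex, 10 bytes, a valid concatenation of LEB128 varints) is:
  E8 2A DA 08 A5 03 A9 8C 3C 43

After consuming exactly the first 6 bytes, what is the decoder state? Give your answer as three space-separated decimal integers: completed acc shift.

byte[0]=0xE8 cont=1 payload=0x68: acc |= 104<<0 -> completed=0 acc=104 shift=7
byte[1]=0x2A cont=0 payload=0x2A: varint #1 complete (value=5480); reset -> completed=1 acc=0 shift=0
byte[2]=0xDA cont=1 payload=0x5A: acc |= 90<<0 -> completed=1 acc=90 shift=7
byte[3]=0x08 cont=0 payload=0x08: varint #2 complete (value=1114); reset -> completed=2 acc=0 shift=0
byte[4]=0xA5 cont=1 payload=0x25: acc |= 37<<0 -> completed=2 acc=37 shift=7
byte[5]=0x03 cont=0 payload=0x03: varint #3 complete (value=421); reset -> completed=3 acc=0 shift=0

Answer: 3 0 0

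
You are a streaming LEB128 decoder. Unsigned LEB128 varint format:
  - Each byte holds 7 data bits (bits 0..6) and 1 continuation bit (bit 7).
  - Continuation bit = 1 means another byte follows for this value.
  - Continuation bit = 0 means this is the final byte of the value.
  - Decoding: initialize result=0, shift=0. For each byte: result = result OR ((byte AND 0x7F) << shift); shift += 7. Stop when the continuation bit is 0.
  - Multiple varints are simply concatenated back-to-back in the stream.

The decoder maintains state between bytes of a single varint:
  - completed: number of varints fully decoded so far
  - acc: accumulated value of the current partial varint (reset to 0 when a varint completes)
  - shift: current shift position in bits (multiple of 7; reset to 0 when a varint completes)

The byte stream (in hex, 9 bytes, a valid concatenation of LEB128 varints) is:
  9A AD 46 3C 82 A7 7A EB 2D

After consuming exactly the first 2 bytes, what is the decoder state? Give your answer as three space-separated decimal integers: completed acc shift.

byte[0]=0x9A cont=1 payload=0x1A: acc |= 26<<0 -> completed=0 acc=26 shift=7
byte[1]=0xAD cont=1 payload=0x2D: acc |= 45<<7 -> completed=0 acc=5786 shift=14

Answer: 0 5786 14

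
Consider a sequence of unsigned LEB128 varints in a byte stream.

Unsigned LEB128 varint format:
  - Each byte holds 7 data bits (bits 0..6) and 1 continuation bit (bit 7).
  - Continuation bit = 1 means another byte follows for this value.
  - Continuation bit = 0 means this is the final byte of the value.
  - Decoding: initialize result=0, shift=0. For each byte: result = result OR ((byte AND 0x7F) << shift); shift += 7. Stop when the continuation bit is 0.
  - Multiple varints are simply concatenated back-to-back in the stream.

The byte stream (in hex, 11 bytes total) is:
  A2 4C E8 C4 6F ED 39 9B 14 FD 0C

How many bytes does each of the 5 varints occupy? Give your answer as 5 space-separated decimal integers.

Answer: 2 3 2 2 2

Derivation:
  byte[0]=0xA2 cont=1 payload=0x22=34: acc |= 34<<0 -> acc=34 shift=7
  byte[1]=0x4C cont=0 payload=0x4C=76: acc |= 76<<7 -> acc=9762 shift=14 [end]
Varint 1: bytes[0:2] = A2 4C -> value 9762 (2 byte(s))
  byte[2]=0xE8 cont=1 payload=0x68=104: acc |= 104<<0 -> acc=104 shift=7
  byte[3]=0xC4 cont=1 payload=0x44=68: acc |= 68<<7 -> acc=8808 shift=14
  byte[4]=0x6F cont=0 payload=0x6F=111: acc |= 111<<14 -> acc=1827432 shift=21 [end]
Varint 2: bytes[2:5] = E8 C4 6F -> value 1827432 (3 byte(s))
  byte[5]=0xED cont=1 payload=0x6D=109: acc |= 109<<0 -> acc=109 shift=7
  byte[6]=0x39 cont=0 payload=0x39=57: acc |= 57<<7 -> acc=7405 shift=14 [end]
Varint 3: bytes[5:7] = ED 39 -> value 7405 (2 byte(s))
  byte[7]=0x9B cont=1 payload=0x1B=27: acc |= 27<<0 -> acc=27 shift=7
  byte[8]=0x14 cont=0 payload=0x14=20: acc |= 20<<7 -> acc=2587 shift=14 [end]
Varint 4: bytes[7:9] = 9B 14 -> value 2587 (2 byte(s))
  byte[9]=0xFD cont=1 payload=0x7D=125: acc |= 125<<0 -> acc=125 shift=7
  byte[10]=0x0C cont=0 payload=0x0C=12: acc |= 12<<7 -> acc=1661 shift=14 [end]
Varint 5: bytes[9:11] = FD 0C -> value 1661 (2 byte(s))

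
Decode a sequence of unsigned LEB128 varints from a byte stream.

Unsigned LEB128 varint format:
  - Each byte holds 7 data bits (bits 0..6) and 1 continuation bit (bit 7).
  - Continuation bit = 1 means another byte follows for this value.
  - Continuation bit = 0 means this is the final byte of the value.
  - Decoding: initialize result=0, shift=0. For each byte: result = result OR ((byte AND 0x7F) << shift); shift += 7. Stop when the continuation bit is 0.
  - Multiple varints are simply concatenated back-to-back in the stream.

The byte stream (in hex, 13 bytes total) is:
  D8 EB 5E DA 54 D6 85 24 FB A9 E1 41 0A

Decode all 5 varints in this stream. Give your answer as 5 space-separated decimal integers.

  byte[0]=0xD8 cont=1 payload=0x58=88: acc |= 88<<0 -> acc=88 shift=7
  byte[1]=0xEB cont=1 payload=0x6B=107: acc |= 107<<7 -> acc=13784 shift=14
  byte[2]=0x5E cont=0 payload=0x5E=94: acc |= 94<<14 -> acc=1553880 shift=21 [end]
Varint 1: bytes[0:3] = D8 EB 5E -> value 1553880 (3 byte(s))
  byte[3]=0xDA cont=1 payload=0x5A=90: acc |= 90<<0 -> acc=90 shift=7
  byte[4]=0x54 cont=0 payload=0x54=84: acc |= 84<<7 -> acc=10842 shift=14 [end]
Varint 2: bytes[3:5] = DA 54 -> value 10842 (2 byte(s))
  byte[5]=0xD6 cont=1 payload=0x56=86: acc |= 86<<0 -> acc=86 shift=7
  byte[6]=0x85 cont=1 payload=0x05=5: acc |= 5<<7 -> acc=726 shift=14
  byte[7]=0x24 cont=0 payload=0x24=36: acc |= 36<<14 -> acc=590550 shift=21 [end]
Varint 3: bytes[5:8] = D6 85 24 -> value 590550 (3 byte(s))
  byte[8]=0xFB cont=1 payload=0x7B=123: acc |= 123<<0 -> acc=123 shift=7
  byte[9]=0xA9 cont=1 payload=0x29=41: acc |= 41<<7 -> acc=5371 shift=14
  byte[10]=0xE1 cont=1 payload=0x61=97: acc |= 97<<14 -> acc=1594619 shift=21
  byte[11]=0x41 cont=0 payload=0x41=65: acc |= 65<<21 -> acc=137909499 shift=28 [end]
Varint 4: bytes[8:12] = FB A9 E1 41 -> value 137909499 (4 byte(s))
  byte[12]=0x0A cont=0 payload=0x0A=10: acc |= 10<<0 -> acc=10 shift=7 [end]
Varint 5: bytes[12:13] = 0A -> value 10 (1 byte(s))

Answer: 1553880 10842 590550 137909499 10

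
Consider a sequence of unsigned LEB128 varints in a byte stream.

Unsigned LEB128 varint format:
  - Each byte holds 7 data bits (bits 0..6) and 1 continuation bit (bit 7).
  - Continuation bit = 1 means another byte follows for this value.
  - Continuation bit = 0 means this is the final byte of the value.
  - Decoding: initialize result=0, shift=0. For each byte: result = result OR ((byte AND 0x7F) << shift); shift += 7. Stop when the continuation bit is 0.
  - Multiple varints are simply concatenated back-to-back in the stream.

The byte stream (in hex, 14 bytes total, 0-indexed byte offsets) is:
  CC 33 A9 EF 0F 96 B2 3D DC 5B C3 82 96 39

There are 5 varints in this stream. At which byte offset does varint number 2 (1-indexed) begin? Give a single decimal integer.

  byte[0]=0xCC cont=1 payload=0x4C=76: acc |= 76<<0 -> acc=76 shift=7
  byte[1]=0x33 cont=0 payload=0x33=51: acc |= 51<<7 -> acc=6604 shift=14 [end]
Varint 1: bytes[0:2] = CC 33 -> value 6604 (2 byte(s))
  byte[2]=0xA9 cont=1 payload=0x29=41: acc |= 41<<0 -> acc=41 shift=7
  byte[3]=0xEF cont=1 payload=0x6F=111: acc |= 111<<7 -> acc=14249 shift=14
  byte[4]=0x0F cont=0 payload=0x0F=15: acc |= 15<<14 -> acc=260009 shift=21 [end]
Varint 2: bytes[2:5] = A9 EF 0F -> value 260009 (3 byte(s))
  byte[5]=0x96 cont=1 payload=0x16=22: acc |= 22<<0 -> acc=22 shift=7
  byte[6]=0xB2 cont=1 payload=0x32=50: acc |= 50<<7 -> acc=6422 shift=14
  byte[7]=0x3D cont=0 payload=0x3D=61: acc |= 61<<14 -> acc=1005846 shift=21 [end]
Varint 3: bytes[5:8] = 96 B2 3D -> value 1005846 (3 byte(s))
  byte[8]=0xDC cont=1 payload=0x5C=92: acc |= 92<<0 -> acc=92 shift=7
  byte[9]=0x5B cont=0 payload=0x5B=91: acc |= 91<<7 -> acc=11740 shift=14 [end]
Varint 4: bytes[8:10] = DC 5B -> value 11740 (2 byte(s))
  byte[10]=0xC3 cont=1 payload=0x43=67: acc |= 67<<0 -> acc=67 shift=7
  byte[11]=0x82 cont=1 payload=0x02=2: acc |= 2<<7 -> acc=323 shift=14
  byte[12]=0x96 cont=1 payload=0x16=22: acc |= 22<<14 -> acc=360771 shift=21
  byte[13]=0x39 cont=0 payload=0x39=57: acc |= 57<<21 -> acc=119898435 shift=28 [end]
Varint 5: bytes[10:14] = C3 82 96 39 -> value 119898435 (4 byte(s))

Answer: 2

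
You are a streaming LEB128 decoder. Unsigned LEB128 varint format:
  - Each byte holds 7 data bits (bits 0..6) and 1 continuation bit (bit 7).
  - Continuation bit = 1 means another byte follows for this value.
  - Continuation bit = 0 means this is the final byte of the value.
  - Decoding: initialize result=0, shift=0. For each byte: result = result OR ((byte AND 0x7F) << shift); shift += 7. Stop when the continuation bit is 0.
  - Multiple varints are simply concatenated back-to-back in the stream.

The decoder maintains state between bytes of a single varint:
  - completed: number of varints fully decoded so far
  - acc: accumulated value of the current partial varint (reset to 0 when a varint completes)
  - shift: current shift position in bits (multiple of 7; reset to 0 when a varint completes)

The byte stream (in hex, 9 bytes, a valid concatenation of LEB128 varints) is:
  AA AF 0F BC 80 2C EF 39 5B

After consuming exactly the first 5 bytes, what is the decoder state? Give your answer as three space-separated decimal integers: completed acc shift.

Answer: 1 60 14

Derivation:
byte[0]=0xAA cont=1 payload=0x2A: acc |= 42<<0 -> completed=0 acc=42 shift=7
byte[1]=0xAF cont=1 payload=0x2F: acc |= 47<<7 -> completed=0 acc=6058 shift=14
byte[2]=0x0F cont=0 payload=0x0F: varint #1 complete (value=251818); reset -> completed=1 acc=0 shift=0
byte[3]=0xBC cont=1 payload=0x3C: acc |= 60<<0 -> completed=1 acc=60 shift=7
byte[4]=0x80 cont=1 payload=0x00: acc |= 0<<7 -> completed=1 acc=60 shift=14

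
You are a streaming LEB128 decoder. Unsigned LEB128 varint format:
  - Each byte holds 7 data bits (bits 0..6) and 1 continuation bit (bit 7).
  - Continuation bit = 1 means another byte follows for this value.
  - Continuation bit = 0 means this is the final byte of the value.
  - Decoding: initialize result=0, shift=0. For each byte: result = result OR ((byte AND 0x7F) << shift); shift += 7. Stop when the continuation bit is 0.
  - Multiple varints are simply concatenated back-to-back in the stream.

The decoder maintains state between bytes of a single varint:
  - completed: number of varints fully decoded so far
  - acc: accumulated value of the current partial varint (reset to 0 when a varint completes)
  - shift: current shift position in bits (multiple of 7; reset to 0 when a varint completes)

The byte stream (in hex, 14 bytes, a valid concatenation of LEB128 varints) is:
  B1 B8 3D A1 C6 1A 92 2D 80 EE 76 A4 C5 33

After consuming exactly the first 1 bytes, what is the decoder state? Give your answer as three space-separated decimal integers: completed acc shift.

byte[0]=0xB1 cont=1 payload=0x31: acc |= 49<<0 -> completed=0 acc=49 shift=7

Answer: 0 49 7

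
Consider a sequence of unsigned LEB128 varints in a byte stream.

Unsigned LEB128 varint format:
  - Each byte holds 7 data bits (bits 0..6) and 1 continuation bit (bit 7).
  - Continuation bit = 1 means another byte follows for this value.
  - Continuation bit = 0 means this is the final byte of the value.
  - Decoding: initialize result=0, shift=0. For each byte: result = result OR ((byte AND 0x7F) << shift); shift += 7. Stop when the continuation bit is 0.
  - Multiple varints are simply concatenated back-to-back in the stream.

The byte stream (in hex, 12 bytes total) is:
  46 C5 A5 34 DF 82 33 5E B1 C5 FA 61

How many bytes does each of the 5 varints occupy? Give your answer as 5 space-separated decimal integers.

  byte[0]=0x46 cont=0 payload=0x46=70: acc |= 70<<0 -> acc=70 shift=7 [end]
Varint 1: bytes[0:1] = 46 -> value 70 (1 byte(s))
  byte[1]=0xC5 cont=1 payload=0x45=69: acc |= 69<<0 -> acc=69 shift=7
  byte[2]=0xA5 cont=1 payload=0x25=37: acc |= 37<<7 -> acc=4805 shift=14
  byte[3]=0x34 cont=0 payload=0x34=52: acc |= 52<<14 -> acc=856773 shift=21 [end]
Varint 2: bytes[1:4] = C5 A5 34 -> value 856773 (3 byte(s))
  byte[4]=0xDF cont=1 payload=0x5F=95: acc |= 95<<0 -> acc=95 shift=7
  byte[5]=0x82 cont=1 payload=0x02=2: acc |= 2<<7 -> acc=351 shift=14
  byte[6]=0x33 cont=0 payload=0x33=51: acc |= 51<<14 -> acc=835935 shift=21 [end]
Varint 3: bytes[4:7] = DF 82 33 -> value 835935 (3 byte(s))
  byte[7]=0x5E cont=0 payload=0x5E=94: acc |= 94<<0 -> acc=94 shift=7 [end]
Varint 4: bytes[7:8] = 5E -> value 94 (1 byte(s))
  byte[8]=0xB1 cont=1 payload=0x31=49: acc |= 49<<0 -> acc=49 shift=7
  byte[9]=0xC5 cont=1 payload=0x45=69: acc |= 69<<7 -> acc=8881 shift=14
  byte[10]=0xFA cont=1 payload=0x7A=122: acc |= 122<<14 -> acc=2007729 shift=21
  byte[11]=0x61 cont=0 payload=0x61=97: acc |= 97<<21 -> acc=205431473 shift=28 [end]
Varint 5: bytes[8:12] = B1 C5 FA 61 -> value 205431473 (4 byte(s))

Answer: 1 3 3 1 4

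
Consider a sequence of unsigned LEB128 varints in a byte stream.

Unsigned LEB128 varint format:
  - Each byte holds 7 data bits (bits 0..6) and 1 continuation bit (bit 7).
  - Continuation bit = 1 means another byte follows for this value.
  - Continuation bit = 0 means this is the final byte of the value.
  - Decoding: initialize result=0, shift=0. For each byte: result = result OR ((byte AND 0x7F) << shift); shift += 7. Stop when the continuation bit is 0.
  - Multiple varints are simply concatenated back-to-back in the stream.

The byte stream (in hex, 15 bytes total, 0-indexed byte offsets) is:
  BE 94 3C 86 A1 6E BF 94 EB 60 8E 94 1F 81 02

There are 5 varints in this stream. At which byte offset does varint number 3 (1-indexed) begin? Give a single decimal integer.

  byte[0]=0xBE cont=1 payload=0x3E=62: acc |= 62<<0 -> acc=62 shift=7
  byte[1]=0x94 cont=1 payload=0x14=20: acc |= 20<<7 -> acc=2622 shift=14
  byte[2]=0x3C cont=0 payload=0x3C=60: acc |= 60<<14 -> acc=985662 shift=21 [end]
Varint 1: bytes[0:3] = BE 94 3C -> value 985662 (3 byte(s))
  byte[3]=0x86 cont=1 payload=0x06=6: acc |= 6<<0 -> acc=6 shift=7
  byte[4]=0xA1 cont=1 payload=0x21=33: acc |= 33<<7 -> acc=4230 shift=14
  byte[5]=0x6E cont=0 payload=0x6E=110: acc |= 110<<14 -> acc=1806470 shift=21 [end]
Varint 2: bytes[3:6] = 86 A1 6E -> value 1806470 (3 byte(s))
  byte[6]=0xBF cont=1 payload=0x3F=63: acc |= 63<<0 -> acc=63 shift=7
  byte[7]=0x94 cont=1 payload=0x14=20: acc |= 20<<7 -> acc=2623 shift=14
  byte[8]=0xEB cont=1 payload=0x6B=107: acc |= 107<<14 -> acc=1755711 shift=21
  byte[9]=0x60 cont=0 payload=0x60=96: acc |= 96<<21 -> acc=203082303 shift=28 [end]
Varint 3: bytes[6:10] = BF 94 EB 60 -> value 203082303 (4 byte(s))
  byte[10]=0x8E cont=1 payload=0x0E=14: acc |= 14<<0 -> acc=14 shift=7
  byte[11]=0x94 cont=1 payload=0x14=20: acc |= 20<<7 -> acc=2574 shift=14
  byte[12]=0x1F cont=0 payload=0x1F=31: acc |= 31<<14 -> acc=510478 shift=21 [end]
Varint 4: bytes[10:13] = 8E 94 1F -> value 510478 (3 byte(s))
  byte[13]=0x81 cont=1 payload=0x01=1: acc |= 1<<0 -> acc=1 shift=7
  byte[14]=0x02 cont=0 payload=0x02=2: acc |= 2<<7 -> acc=257 shift=14 [end]
Varint 5: bytes[13:15] = 81 02 -> value 257 (2 byte(s))

Answer: 6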